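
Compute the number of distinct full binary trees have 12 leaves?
58,786

Using the Catalan number formula: C_n = C(2n, n) / (n+1)
C_11 = C(22, 11) / (11+1)
     = 705432 / 12
     = 58,786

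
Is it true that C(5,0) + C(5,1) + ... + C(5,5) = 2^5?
True
Binomial theorem with x = y = 1: Σ C(5,i) = (1+1)^5 = 2^5 = 32. The statement holds.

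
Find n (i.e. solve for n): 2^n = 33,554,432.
25

33,554,432 = 1,024 × 1,024 × 32 = 2^10 × 2^10 × 2^5 = 2^25, so n = 25.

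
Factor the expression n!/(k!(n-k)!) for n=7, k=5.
This is the binomial coefficient C(7,5) = 21.

Answer: C(7,5) = 21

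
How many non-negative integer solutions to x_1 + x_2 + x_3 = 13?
105

Explanation: C(13+3-1, 3-1) = 105.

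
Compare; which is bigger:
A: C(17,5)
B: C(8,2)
A

Working:
A=C(17,5)=6,188, B=C(8,2)=28.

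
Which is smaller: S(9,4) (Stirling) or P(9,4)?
S(9,4) = 4·S(8,4) + S(8,3) = 4·1,701 + 966 = 7,770; P(9,4) = 3,024.
Final answer: P(9,4)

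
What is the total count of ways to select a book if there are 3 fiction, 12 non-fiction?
15

Solution: By the addition principle: 3 + 12 = 15.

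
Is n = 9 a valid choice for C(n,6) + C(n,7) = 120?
Yes

Working:
C(9,6) + C(9,7) = 84 + 36 = 120, which equals 120.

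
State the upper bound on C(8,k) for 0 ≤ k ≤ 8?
70

Solution: Maximum at k = 4: C(8,4) = 70.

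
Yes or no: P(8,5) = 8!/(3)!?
Yes

Explanation: Permutation formula P(n,k) = n!/(n-k)!: 8!/3! = 40,320/6 = 6,720 = P(8,5). The statement holds.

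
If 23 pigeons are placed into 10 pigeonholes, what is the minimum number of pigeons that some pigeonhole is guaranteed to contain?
Pigeonhole: ⌈23/10⌉ = 3.

Answer: 3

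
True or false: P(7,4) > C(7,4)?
True

Explanation: P(7,4) = 840 and C(7,4) = 35; P(n,r) = r! × C(n,r) so P > C whenever r ≥ 2.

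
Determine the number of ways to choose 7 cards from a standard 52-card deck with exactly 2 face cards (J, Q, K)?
43,428,528

Reasoning: 12 face cards and 40 non-face cards: C(12,2) × C(40,5) = 66 × 658,008 = 43,428,528.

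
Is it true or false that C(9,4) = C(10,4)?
False

Working:
LHS = C(9,4) = 126; RHS = C(10,4) = 210. 126 ≠ 210, so the statement does not hold.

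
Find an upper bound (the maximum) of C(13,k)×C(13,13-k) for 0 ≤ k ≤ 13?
2,944,656
C(13,k)·C(13,13-k) = C(13,k)², maximised at the centre k = 6: C(13,6)² = 2,944,656.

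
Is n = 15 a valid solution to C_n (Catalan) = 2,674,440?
No

Reasoning: C_15 = C(30,15)/(15+1) = 155,117,520/16 = 9,694,845, which does not equal 2,674,440.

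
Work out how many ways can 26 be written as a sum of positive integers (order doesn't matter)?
2,436
Pentagonal recurrence p(n) = p(n−1) + p(n−2) − p(n−5) − p(n−7) + …: p(26) = p(25) + p(24) − p(21) − p(19) + p(14) + p(11) − p(4) − p(0) = 1,958 + 1,575 − 792 − 490 + 135 + 56 − 5 − 1 = 2,436.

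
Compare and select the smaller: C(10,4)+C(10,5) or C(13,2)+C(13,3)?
C(13,2)+C(13,3)

Working:
First=462, Second=364.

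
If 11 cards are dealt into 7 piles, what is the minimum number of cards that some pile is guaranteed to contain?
2

Pigeonhole: ⌈11/7⌉ = 2.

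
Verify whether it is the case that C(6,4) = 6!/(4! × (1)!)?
The correct denominator is 4!×2!, giving C(6,4) = 15; the stated RHS is 6!/(4!×1!) = 30 ≠ 15, so the statement does not hold.

Answer: False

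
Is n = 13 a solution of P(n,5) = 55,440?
No

Solution: P(13,5) = 13·12·11·10·9 = 154,440, which does not equal 55,440.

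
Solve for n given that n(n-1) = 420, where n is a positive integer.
21

Working:
n² − n − 420 = 0, so n = (1 ± √(1 + 4·420))/2 = (1 ± √1,681)/2 = (1 ± 41)/2, i.e. n = 21 or n = -20. Taking the positive root, n = 21 (check: 21×20 = 420).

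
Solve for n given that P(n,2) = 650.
P(n,2) = n(n−1) is increasing in n; n(n−1) ≈ (n−0.5)^2 = 650 gives n ≈ 26.0. Check: P(24,2) = 552, P(25,2) = 600, P(26,2) = 650 ✓. So n = 26.
Final answer: 26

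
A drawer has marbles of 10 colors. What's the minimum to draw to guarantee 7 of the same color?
61

Explanation: Worst case: 6 of each = 60. One more: 61.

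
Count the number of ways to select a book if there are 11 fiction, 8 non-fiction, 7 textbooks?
26

Working:
By the addition principle: 11 + 8 + 7 = 26.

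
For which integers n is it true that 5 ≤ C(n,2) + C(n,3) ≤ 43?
4, 5, 6
C(3,2)+C(3,3)=4; C(4,2)+C(4,3)=10; C(5,2)+C(5,3)=20; C(6,2)+C(6,3)=35; C(7,2)+C(7,3)=56. So valid n = 4, 5, 6.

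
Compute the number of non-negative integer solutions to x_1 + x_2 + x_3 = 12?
C(12+3-1, 3-1) = 91.
Final answer: 91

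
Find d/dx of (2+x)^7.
7(2+x)^6

Reasoning: Using the power rule: d/dx (2+x)^7 = 7(2+x)^{6}.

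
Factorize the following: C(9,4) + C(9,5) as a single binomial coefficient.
By Pascal's identity: C(9,4) + C(9,5) = C(10,5) = 252.
Final answer: C(10,5)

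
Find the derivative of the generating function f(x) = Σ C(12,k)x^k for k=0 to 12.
Σ k·C(12,k)x^(k-1) for k=1 to 12

Term-by-term differentiation gives Σ k·C(12,k)x^{k-1} for k=1 to 12.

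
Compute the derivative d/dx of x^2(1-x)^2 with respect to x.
2x^1(1-x)^2 - 2x^2(1-x)^1

Reasoning: Product rule: 2x^{1}(1-x)^{2} + x^2·(-2)(1-x)^{1}.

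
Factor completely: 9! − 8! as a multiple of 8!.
8 × 8! = 322,560

Reasoning: 9! − 8! = 9·8! − 8! = (9 − 1)·8! = 8 × 8! = 322,560.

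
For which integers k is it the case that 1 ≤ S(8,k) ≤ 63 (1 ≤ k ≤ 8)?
S(8,1)=1; S(8,2)=127; S(8,3)=966; S(8,4)=1,701; S(8,5)=1,050; S(8,6)=266; S(8,7)=28; S(8,8)=1. So valid k = 1, 7, 8.
Final answer: 1, 7, 8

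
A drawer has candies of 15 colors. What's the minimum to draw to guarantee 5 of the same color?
61

Solution: Worst case: 4 of each = 60. One more: 61.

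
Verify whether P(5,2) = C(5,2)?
False
P(5,2) = 20 but C(5,2) = 10; they differ by a factor of 2! = 2, so the statement does not hold.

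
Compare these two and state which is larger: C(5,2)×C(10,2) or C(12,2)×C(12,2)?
C(12,2)×C(12,2)
C(5,2)×C(10,2)=450, C(12,2)×C(12,2)=4,356.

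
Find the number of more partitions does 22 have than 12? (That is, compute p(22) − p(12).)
Pentagonal recurrence p(n) = p(n−1) + p(n−2) − p(n−5) − p(n−7) + …: p(22) = p(21) + p(20) − p(17) − p(15) + p(10) + p(7) − p(0) = 792 + 627 − 297 − 176 + 42 + 15 − 1 = 1,002.
p(12) = p(11) + p(10) − p(7) − p(5) + p(0) = 56 + 42 − 15 − 7 + 1 = 77.
Difference = 1,002 − 77 = 925.
Final answer: 925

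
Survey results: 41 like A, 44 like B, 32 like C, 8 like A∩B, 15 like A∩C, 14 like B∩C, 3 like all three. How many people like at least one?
83

Solution: |A∪B∪C| = 41+44+32-8-15-14+3 = 83.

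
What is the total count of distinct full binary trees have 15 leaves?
Using the Catalan number formula: C_n = C(2n, n) / (n+1)
C_14 = C(28, 14) / (14+1)
     = 40116600 / 15
     = 2,674,440
Final answer: 2,674,440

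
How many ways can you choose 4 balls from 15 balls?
C(15,4) = 15! / (4! × (15-4)!)
         = 15! / (4! × 11!)
         = 1,365

Answer: 1,365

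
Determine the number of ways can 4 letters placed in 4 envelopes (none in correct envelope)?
9

Working:
Using D(n) = (n-1)[D(n-1) + D(n-2)]:
D(4) = (4-1) × [D(3) + D(2)]
      = 3 × [2 + 1]
      = 3 × 3
      = 9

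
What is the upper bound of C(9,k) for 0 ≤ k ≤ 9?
126

Explanation: Maximum at k = 4 or k = 5: C(9,4) = 126.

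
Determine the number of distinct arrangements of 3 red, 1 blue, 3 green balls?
140

Multinomial: 7!/(3! × 1! × 3!) = 140.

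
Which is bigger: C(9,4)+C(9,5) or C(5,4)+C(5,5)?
C(9,4)+C(9,5)
First=252, Second=6.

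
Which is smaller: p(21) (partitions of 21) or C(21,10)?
Pentagonal recurrence p(n) = p(n−1) + p(n−2) − p(n−5) − p(n−7) + …: p(21) = p(20) + p(19) − p(16) − p(14) + p(9) + p(6) = 627 + 490 − 231 − 135 + 30 + 11 = 792; C(21,10) = 352,716.

Answer: p(21)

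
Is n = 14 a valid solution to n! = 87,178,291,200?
Yes

Working:
14! = 14·13! = 14·6,227,020,800 = 87,178,291,200, which equals 87,178,291,200.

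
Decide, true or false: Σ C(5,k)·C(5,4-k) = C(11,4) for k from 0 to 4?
False

Working:
Vandermonde's identity gives C(10,4) = 210; RHS C(11,4) = 330.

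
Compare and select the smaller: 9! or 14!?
9!

Working:
9!=362,880, 14!=87,178,291,200. 14! > 9!.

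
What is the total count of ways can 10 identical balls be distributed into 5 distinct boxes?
1,001

C(10+5-1, 5-1) = C(14, 4) = 1,001.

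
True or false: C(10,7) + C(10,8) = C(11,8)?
True

Pascal's identity: LHS = 120 + 45 = 165; RHS = C(11,8) = 165. Both sides agree, so the statement holds.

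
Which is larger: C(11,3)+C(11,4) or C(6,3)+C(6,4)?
C(11,3)+C(11,4)

Reasoning: First=495, Second=35.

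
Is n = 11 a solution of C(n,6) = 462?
C(11,6) = 11·10·9·8·7·6/6! = 332,640/720 = 462, which equals 462.

Answer: Yes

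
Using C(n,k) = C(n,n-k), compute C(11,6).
462

Working:
C(11,6) = C(11,5) = 462.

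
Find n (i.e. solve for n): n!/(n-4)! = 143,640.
n!/(n-4)! = n×(n-1)×(n-2)×(n-3), a product of 4 consecutive integers ≈ (n−1.5)^4. 143,640^(1/4) + 1.5 ≈ 21.0; check n = 21: 21×20×19×18 = 143,640 ✓. So n = 21.

Answer: 21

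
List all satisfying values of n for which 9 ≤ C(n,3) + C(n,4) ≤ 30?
C(4,3)+C(4,4)=5; C(5,3)+C(5,4)=15; C(6,3)+C(6,4)=35. So valid n = 5.

Answer: 5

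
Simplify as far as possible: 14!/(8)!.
2,162,160

Solution: This equals 14×13×...×9 = 2,162,160.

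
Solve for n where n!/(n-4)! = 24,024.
14

Solution: n!/(n-4)! = n×(n-1)×(n-2)×(n-3), a product of 4 consecutive integers ≈ (n−1.5)^4. 24,024^(1/4) + 1.5 ≈ 13.9; check n = 14: 14×13×12×11 = 24,024 ✓. So n = 14.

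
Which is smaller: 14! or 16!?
14!=87,178,291,200, 16!=20,922,789,888,000. 16! > 14!.

Answer: 14!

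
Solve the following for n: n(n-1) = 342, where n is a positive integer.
n² − n − 342 = 0, so n = (1 ± √(1 + 4·342))/2 = (1 ± √1,369)/2 = (1 ± 37)/2, i.e. n = 19 or n = -18. Taking the positive root, n = 19 (check: 19×18 = 342).
Final answer: 19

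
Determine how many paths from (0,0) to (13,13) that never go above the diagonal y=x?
742,900

Counted by the Catalan number C_13: C_13 = C(26,13)/(13+1) = 10,400,600/14 = 742,900.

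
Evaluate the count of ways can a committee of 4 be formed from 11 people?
C(11,4) = 11! / (4! × (11-4)!)
         = 11! / (4! × 7!)
         = 330
Final answer: 330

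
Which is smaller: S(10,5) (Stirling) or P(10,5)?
P(10,5)

Solution: S(10,5) = 5·S(9,5) + S(9,4) = 5·6,951 + 7,770 = 42,525; P(10,5) = 30,240.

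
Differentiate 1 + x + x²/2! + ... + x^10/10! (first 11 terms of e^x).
1 + x + x²/2! + ... + x^9/9!

Explanation: Differentiating term by term gives the first 10 terms of e^x.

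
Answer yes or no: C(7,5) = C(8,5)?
LHS = C(7,5) = 21; RHS = C(8,5) = 56. 21 ≠ 56, so the statement does not hold.

Answer: No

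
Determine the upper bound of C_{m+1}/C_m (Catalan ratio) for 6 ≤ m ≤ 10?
7/2

Reasoning: C_{m+1}/C_m = 2(2m+1)/(m+2), which increases with m. Maximum at m = 10: 2·21/12 = 7/2.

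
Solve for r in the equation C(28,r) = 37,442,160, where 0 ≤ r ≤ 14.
13

Working:
C(28,r) is increasing for 0 ≤ r ≤ 14. Stepping up (C(28,r+1) = C(28,r)·(28−r)/(r+1)): C(28,1) = 28, C(28,2) = 378, C(28,3) = 3,276, C(28,4) = 20,475, C(28,5) = 98,280, C(28,6) = 376,740, C(28,7) = 1,184,040, C(28,8) = 3,108,105, C(28,9) = 6,906,900, C(28,10) = 13,123,110, C(28,11) = 21,474,180, C(28,12) = 30,421,755, C(28,13) = 37,442,160 ✓. So r = 13.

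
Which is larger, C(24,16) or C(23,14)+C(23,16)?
C(23,14)+C(23,16)
C(24,16)=735,471; C(23,14)+C(23,16)=817,190+245,157=1,062,347.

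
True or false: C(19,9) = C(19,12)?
C(19,9) = 92,378 but C(19,12) = 50,388; symmetry gives C(19,9) = C(19,10), not C(19,12).

Answer: False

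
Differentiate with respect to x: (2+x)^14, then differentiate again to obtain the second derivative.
182(2+x)^12

Working:
First derivative: 14(2+x)^{13}. Second derivative: 14·13·(2+x)^{12} = 182(2+x)^{12}.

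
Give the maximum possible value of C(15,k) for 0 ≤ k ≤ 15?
6,435
Maximum at k = 7 or k = 8: C(15,7) = 6,435.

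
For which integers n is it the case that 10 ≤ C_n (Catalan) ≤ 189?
4, 5, 6

Working:
C_3=5; C_4=14; C_5=42; C_6=132; C_7=429. So valid n = 4, 5, 6.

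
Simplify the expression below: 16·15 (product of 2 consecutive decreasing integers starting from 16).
240

Explanation: This is P(16,2) = 16!/(14)! = 240.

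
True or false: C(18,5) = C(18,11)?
False

Explanation: C(18,5) = 8,568 but C(18,11) = 31,824; symmetry gives C(18,5) = C(18,13), not C(18,11).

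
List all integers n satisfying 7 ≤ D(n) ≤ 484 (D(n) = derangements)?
4, 5, 6
Using D(n) = (n−1)[D(n−1) + D(n−2)] with D(1)=0, D(2)=1: D(3)=2; D(4)=9; D(5)=44; D(6)=265; D(7)=1,854. So valid n = 4, 5, 6.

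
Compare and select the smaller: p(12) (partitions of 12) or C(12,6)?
p(12)

Explanation: Pentagonal recurrence p(n) = p(n−1) + p(n−2) − p(n−5) − p(n−7) + …: p(12) = p(11) + p(10) − p(7) − p(5) + p(0) = 56 + 42 − 15 − 7 + 1 = 77; C(12,6) = 924.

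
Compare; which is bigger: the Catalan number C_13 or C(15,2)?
C_13
C_13 = C(26,13)/(13+1) = 10,400,600/14 = 742,900; C(15,2) = 105.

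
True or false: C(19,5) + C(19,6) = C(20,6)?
True
Pascal's identity C(n,k) + C(n,k+1) = C(n+1,k+1): 11,628 + 27,132 = 38,760 = C(20,6).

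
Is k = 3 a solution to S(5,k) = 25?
S(5,3) = 3·S(4,3) + S(4,2) = 3·6 + 7 = 25, which equals 25.

Answer: Yes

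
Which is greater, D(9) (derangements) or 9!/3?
D(9) = (9-1)·[D(8) + D(7)] = 8·[14,833 + 1,854] = 133,496; 9!/3 = 362,880/3 = 120,960.
Final answer: D(9)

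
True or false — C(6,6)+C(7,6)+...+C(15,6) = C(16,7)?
True
Hockey stick identity gives Σ = C(16,7) = 11,440; RHS C(16,7) = 11,440.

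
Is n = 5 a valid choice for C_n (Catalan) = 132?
No

Working:
C_5 = C(10,5)/(5+1) = 252/6 = 42, which does not equal 132.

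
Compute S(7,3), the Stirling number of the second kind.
Using the Stirling recurrence: S(n,k) = k·S(n-1,k) + S(n-1,k-1)
S(7,3) = 3·S(6,3) + S(6,2)
         = 3·90 + 31
         = 270 + 31
         = 301

Answer: 301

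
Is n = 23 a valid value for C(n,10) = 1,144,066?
Yes

Working:
C(23,10) = 23·22·21·20·19·18·17·16·15·14/10! = 4,151,586,700,800/3,628,800 = 1,144,066, which equals 1,144,066.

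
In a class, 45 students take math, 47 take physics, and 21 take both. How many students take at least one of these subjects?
71

Explanation: |A∪B| = |A|+|B|-|A∩B| = 45+47-21 = 71.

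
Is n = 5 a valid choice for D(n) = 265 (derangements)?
No

D(5) = (5-1)·[D(4) + D(3)] = 4·[9 + 2] = 44, which does not equal 265.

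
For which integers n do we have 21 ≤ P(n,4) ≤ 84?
P(3,4)=0; P(4,4)=24; P(5,4)=120. So valid n = 4.
Final answer: 4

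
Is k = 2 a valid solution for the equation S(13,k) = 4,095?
Yes

Solution: S(13,2) = 2·S(12,2) + S(12,1) = 2·2,047 + 1 = 4,095, which equals 4,095.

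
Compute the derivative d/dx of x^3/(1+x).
Quotient rule: [3x^{2}(1+x) - x^3]/(1+x)².

Answer: (3x^2(1+x) - x^3)/(1+x)²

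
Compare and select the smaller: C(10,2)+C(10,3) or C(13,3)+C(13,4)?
First=165, Second=1,001.

Answer: C(10,2)+C(10,3)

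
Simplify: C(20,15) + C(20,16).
20,349
By Pascal's identity: C(21,16) = 20,349.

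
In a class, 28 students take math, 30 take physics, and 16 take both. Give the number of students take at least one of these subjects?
42

Reasoning: |A∪B| = |A|+|B|-|A∩B| = 28+30-16 = 42.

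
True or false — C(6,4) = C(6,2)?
True
Symmetry C(n,k) = C(n,n-k): C(6,4) = 15 and C(6,2) = 15. Both sides agree, so the statement holds.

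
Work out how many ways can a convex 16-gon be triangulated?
Using the Catalan number formula: C_n = C(2n, n) / (n+1)
C_14 = C(28, 14) / (14+1)
     = 40116600 / 15
     = 2,674,440

Answer: 2,674,440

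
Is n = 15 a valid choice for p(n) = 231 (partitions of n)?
Pentagonal recurrence p(n) = p(n−1) + p(n−2) − p(n−5) − p(n−7) + …: p(15) = p(14) + p(13) − p(10) − p(8) + p(3) + p(0) = 135 + 101 − 42 − 22 + 3 + 1 = 176, which does not equal 231.

Answer: No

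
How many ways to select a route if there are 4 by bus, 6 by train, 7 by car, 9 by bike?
26

Solution: By the addition principle: 4 + 6 + 7 + 9 = 26.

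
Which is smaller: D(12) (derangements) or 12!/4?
D(12) = (12-1)·[D(11) + D(10)] = 11·[14,684,570 + 1,334,961] = 176,214,841; 12!/4 = 479,001,600/4 = 119,750,400.
Final answer: 12!/4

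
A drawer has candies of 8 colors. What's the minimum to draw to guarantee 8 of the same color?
Worst case: 7 of each = 56. One more: 57.
Final answer: 57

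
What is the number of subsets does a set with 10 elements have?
1,024

Explanation: Each element can be included or excluded: 2^10 = 1,024.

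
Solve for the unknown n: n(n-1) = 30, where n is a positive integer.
6

Explanation: n² − n − 30 = 0, so n = (1 ± √(1 + 4·30))/2 = (1 ± √121)/2 = (1 ± 11)/2, i.e. n = 6 or n = -5. Taking the positive root, n = 6 (check: 6×5 = 30).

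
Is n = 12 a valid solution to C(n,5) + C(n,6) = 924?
No
C(12,5) + C(12,6) = 792 + 924 = 1,716, which does not equal 924.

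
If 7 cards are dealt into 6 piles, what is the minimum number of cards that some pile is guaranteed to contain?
2

Explanation: Pigeonhole: ⌈7/6⌉ = 2.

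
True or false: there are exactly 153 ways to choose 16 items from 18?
True

Explanation: C(18,16) = 153.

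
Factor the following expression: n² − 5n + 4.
(n − 1)(n − 4)

Explanation: Seek roots whose sum is 5 and product is 4: (1, 4). So n² − 5n + 4 = (n − 1)(n − 4).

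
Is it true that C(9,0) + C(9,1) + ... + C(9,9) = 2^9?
True

Solution: Binomial theorem with x = y = 1: Σ C(9,i) = (1+1)^9 = 2^9 = 512. The statement holds.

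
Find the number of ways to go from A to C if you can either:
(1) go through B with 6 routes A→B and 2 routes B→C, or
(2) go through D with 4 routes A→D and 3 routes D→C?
24

Explanation: Route via B: 6×2=12. Route via D: 4×3=12. Total: 24.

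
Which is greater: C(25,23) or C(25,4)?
C(25,4)
C(25,23)=300, C(25,4)=12,650.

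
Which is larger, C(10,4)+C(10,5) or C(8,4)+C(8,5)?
C(10,4)+C(10,5)

First=462, Second=126.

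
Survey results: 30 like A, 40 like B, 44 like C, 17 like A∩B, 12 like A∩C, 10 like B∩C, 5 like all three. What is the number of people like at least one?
80

Explanation: |A∪B∪C| = 30+40+44-17-12-10+5 = 80.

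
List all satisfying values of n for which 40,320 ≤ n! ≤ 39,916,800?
n! is strictly increasing; 8! = 40,320 and 11! = 39,916,800, so valid n = 8, 9, 10, 11.

Answer: 8, 9, 10, 11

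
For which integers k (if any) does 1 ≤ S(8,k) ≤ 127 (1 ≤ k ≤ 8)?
1, 2, 7, 8

Reasoning: S(8,1)=1; S(8,2)=127; S(8,3)=966; S(8,4)=1,701; S(8,5)=1,050; S(8,6)=266; S(8,7)=28; S(8,8)=1. So valid k = 1, 2, 7, 8.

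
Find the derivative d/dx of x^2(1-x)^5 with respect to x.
2x^1(1-x)^5 - 5x^2(1-x)^4

Explanation: Product rule: 2x^{1}(1-x)^{5} + x^2·(-5)(1-x)^{4}.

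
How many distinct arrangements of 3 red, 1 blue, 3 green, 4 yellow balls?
46,200
Multinomial: 11!/(3! × 1! × 3! × 4!) = 46,200.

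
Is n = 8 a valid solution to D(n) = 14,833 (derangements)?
Yes

Reasoning: D(8) = (8-1)·[D(7) + D(6)] = 7·[1,854 + 265] = 14,833, which equals 14,833.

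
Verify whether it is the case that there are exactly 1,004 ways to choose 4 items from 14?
False

Reasoning: C(14,4) = 1,001 ≠ 1004.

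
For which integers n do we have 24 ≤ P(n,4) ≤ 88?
4

Working:
P(3,4)=0; P(4,4)=24; P(5,4)=120. So valid n = 4.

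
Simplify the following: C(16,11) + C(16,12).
By Pascal's identity: C(17,12) = 6,188.
Final answer: 6,188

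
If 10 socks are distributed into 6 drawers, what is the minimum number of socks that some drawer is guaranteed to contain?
2

Working:
Pigeonhole: ⌈10/6⌉ = 2.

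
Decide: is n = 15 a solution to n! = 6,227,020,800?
15! = 15·14! = 15·87,178,291,200 = 1,307,674,368,000, which does not equal 6,227,020,800.
Final answer: No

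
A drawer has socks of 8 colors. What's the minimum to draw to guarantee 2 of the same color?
9

Explanation: Worst case: 1 of each = 8. One more: 9.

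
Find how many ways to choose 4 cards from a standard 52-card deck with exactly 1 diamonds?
13 diamonds and 39 non-diamonds: C(13,1) × C(39,3) = 13 × 9139 = 118,807.
Final answer: 118,807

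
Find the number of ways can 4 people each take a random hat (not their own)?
9

Explanation: Using D(n) = (n-1)[D(n-1) + D(n-2)]:
D(4) = (4-1) × [D(3) + D(2)]
      = 3 × [2 + 1]
      = 3 × 3
      = 9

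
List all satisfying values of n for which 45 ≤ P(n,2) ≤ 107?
8, 9, 10

Explanation: P(7,2)=42; P(8,2)=56; P(9,2)=72; P(10,2)=90; P(11,2)=110. So valid n = 8, 9, 10.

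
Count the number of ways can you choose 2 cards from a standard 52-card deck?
C(52,2) = 1,326.
Final answer: 1,326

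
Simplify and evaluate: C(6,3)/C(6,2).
4/3

C(n,k+1)/C(n,k) = (n−k)/(k+1). Here (6−2)/(2+1) = 4/3 = 4/3.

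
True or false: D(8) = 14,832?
False

Solution: Derangements of 8 elements: D(8) = (8-1)·[D(7) + D(6)] = 7·[1,854 + 265] = 14,833.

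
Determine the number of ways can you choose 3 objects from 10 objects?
C(10,3) = 10! / (3! × (10-3)!)
         = 10! / (3! × 7!)
         = 120
Final answer: 120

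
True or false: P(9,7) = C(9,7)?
False

Working:
P(9,7) = 181,440 and C(9,7) = 36; P(n,r) = r! × C(n,r) so P > C whenever r ≥ 2.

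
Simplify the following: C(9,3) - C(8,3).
C(9,3) - C(8,3) = C(8,2) = 28.

Answer: 28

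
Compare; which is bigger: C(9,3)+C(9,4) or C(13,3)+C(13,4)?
C(13,3)+C(13,4)

Explanation: First=210, Second=1,001.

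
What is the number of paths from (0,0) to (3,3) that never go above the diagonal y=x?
5
Counted by the Catalan number C_3: C_3 = C(6,3)/(3+1) = 20/4 = 5.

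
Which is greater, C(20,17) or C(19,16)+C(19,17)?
Equal

Reasoning: By Pascal's identity: C(20,17) = C(19,16)+C(19,17) = 1,140. Equal.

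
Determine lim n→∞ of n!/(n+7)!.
0

Reasoning: n!/(n+7)! = 1/[(n+1)(n+2)···(n+7)] → 0 as n → ∞.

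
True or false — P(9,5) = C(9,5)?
False

Explanation: P(9,5) = 15,120 but C(9,5) = 126; they differ by a factor of 5! = 120, so the statement does not hold.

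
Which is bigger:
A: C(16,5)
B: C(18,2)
A

Explanation: A=C(16,5)=4,368, B=C(18,2)=153.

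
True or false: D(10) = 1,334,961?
Derangements of 10 elements: D(10) = (10-1)·[D(9) + D(8)] = 9·[133,496 + 14,833] = 1,334,961.

Answer: True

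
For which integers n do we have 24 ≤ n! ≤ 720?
4, 5, 6

n! is strictly increasing; 4! = 24 and 6! = 720, so valid n = 4, 5, 6.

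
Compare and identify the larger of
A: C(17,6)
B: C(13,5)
A=C(17,6)=12,376, B=C(13,5)=1,287.
Final answer: A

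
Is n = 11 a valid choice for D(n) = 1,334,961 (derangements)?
D(11) = (11-1)·[D(10) + D(9)] = 10·[1,334,961 + 133,496] = 14,684,570, which does not equal 1,334,961.
Final answer: No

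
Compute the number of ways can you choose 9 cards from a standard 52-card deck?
3,679,075,400

C(52,9) = 3,679,075,400.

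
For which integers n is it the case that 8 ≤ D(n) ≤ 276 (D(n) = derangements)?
Using D(n) = (n−1)[D(n−1) + D(n−2)] with D(1)=0, D(2)=1: D(3)=2; D(4)=9; D(5)=44; D(6)=265; D(7)=1,854. So valid n = 4, 5, 6.

Answer: 4, 5, 6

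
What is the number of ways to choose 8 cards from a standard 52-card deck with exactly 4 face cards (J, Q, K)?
45,238,050

Working:
12 face cards and 40 non-face cards: C(12,4) × C(40,4) = 495 × 91,390 = 45,238,050.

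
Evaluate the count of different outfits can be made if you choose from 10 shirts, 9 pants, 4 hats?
360

Explanation: By the multiplication principle: 10 × 9 × 4 = 360.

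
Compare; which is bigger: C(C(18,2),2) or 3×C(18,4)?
C(C(18,2),2)

C(C(18,2),2)=11,628, 3×C(18,4)=9,180.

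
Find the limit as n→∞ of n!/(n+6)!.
0

n!/(n+6)! = 1/[(n+1)(n+2)···(n+6)] → 0 as n → ∞.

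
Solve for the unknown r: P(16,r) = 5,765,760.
6
P(16,r) = 16·15·…·(16−r+1), a product of r factors. Multiplying down from 16: 16 = 16; 16·15 = 240; 16·15·14 = 3,360; 16·15·14·13 = 43,680; 16·15·14·13·12 = 524,160; 16·15·14·13·12·11 = 5,765,760 ✓ (6 factors). So r = 6.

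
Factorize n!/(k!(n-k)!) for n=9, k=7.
This is the binomial coefficient C(9,7) = 36.

Answer: C(9,7) = 36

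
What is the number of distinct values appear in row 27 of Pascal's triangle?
14

Solution: Row 27 has entries C(27,0)..C(27,27); by symmetry C(27,k)=C(27,27-k), giving 14 distinct values.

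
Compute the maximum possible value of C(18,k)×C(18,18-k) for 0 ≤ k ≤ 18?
2,363,904,400

Solution: C(18,k)·C(18,18-k) = C(18,k)², maximised at the centre k = 9: C(18,9)² = 2,363,904,400.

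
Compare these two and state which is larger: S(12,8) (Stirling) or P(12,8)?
P(12,8)

S(12,8) = 8·S(11,8) + S(11,7) = 8·11,880 + 63,987 = 159,027; P(12,8) = 19,958,400.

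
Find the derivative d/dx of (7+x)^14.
14(7+x)^13

Using the power rule: d/dx (7+x)^14 = 14(7+x)^{13}.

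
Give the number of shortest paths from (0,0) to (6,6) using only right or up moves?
924

Solution: Choose 6 rights from 12 moves: C(12,6) = 924.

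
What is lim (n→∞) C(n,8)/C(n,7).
C(n,8)/C(n,7) = (n-7)/8 → ∞ as n → ∞.

Answer: ∞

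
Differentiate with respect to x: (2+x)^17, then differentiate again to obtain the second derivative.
First derivative: 17(2+x)^{16}. Second derivative: 17·16·(2+x)^{15} = 272(2+x)^{15}.

Answer: 272(2+x)^15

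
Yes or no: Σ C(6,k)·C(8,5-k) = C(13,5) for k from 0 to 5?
No

Reasoning: Vandermonde's identity gives C(14,5) = 2,002; RHS C(13,5) = 1,287.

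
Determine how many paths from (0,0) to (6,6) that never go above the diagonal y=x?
132

Solution: Counted by the Catalan number C_6: C_6 = C(12,6)/(6+1) = 924/7 = 132.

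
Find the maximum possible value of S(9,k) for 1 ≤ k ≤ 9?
Row S(9,k) for k = 1..9 (via S(n,k) = k·S(n−1,k) + S(n−1,k−1)): 1, 255, 3,025, 7,770, 6,951, 2,646, 462, 36, 1. The row is unimodal; maximum at k = 4: 7,770.

Answer: 7,770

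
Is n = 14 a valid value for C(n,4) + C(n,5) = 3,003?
C(14,4) + C(14,5) = 1,001 + 2,002 = 3,003, which equals 3,003.
Final answer: Yes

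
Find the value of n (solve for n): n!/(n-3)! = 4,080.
17
n!/(n-3)! = n×(n-1)×(n-2), a product of 3 consecutive integers ≈ (n−1)^3. 4,080^(1/3) + 1 ≈ 17.0; check n = 17: 17×16×15 = 4,080 ✓. So n = 17.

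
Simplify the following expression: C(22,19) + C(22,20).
1,771

Working:
By Pascal's identity: C(23,20) = 1,771.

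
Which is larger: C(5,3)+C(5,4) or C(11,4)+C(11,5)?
C(11,4)+C(11,5)

Reasoning: First=15, Second=792.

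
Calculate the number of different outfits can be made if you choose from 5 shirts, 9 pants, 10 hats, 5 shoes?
2,250

By the multiplication principle: 5 × 9 × 10 × 5 = 2,250.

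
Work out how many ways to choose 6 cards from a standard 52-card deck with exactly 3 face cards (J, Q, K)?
2,173,600
12 face cards and 40 non-face cards: C(12,3) × C(40,3) = 220 × 9,880 = 2,173,600.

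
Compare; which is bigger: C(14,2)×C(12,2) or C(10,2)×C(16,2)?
C(14,2)×C(12,2)

Working:
C(14,2)×C(12,2)=6,006, C(10,2)×C(16,2)=5,400.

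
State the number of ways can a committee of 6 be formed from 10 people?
210

Working:
C(10,6) = 10! / (6! × (10-6)!)
         = 10! / (6! × 4!)
         = 210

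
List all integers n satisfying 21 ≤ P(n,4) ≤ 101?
4

Explanation: P(3,4)=0; P(4,4)=24; P(5,4)=120. So valid n = 4.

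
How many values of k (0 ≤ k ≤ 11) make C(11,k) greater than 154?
Row 11 is unimodal and symmetric about k=11/2. C(11,2)=55 ≤ 154; C(11,3)=165 > 154; by symmetry C(11,k) > 154 for k = 3..8. That's 8 - 3 + 1 = 6 values.

Answer: 6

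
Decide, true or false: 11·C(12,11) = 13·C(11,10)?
False

Working:
Absorption identity k·C(n,k) = n·C(n-1,k-1). LHS = 11·12 = 132; RHS = 13·11 = 143.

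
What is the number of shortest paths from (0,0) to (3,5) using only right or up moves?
56

Solution: Choose 3 rights from 8 moves: C(8,3) = 56.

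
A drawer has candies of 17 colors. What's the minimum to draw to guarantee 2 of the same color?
Worst case: 1 of each = 17. One more: 18.

Answer: 18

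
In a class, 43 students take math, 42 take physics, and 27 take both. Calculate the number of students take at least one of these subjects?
58

Reasoning: |A∪B| = |A|+|B|-|A∩B| = 43+42-27 = 58.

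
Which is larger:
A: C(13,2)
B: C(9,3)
A=C(13,2)=78, B=C(9,3)=84.

Answer: B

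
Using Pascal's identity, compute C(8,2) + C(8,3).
C(8,2) + C(8,3) = C(9,3) = 84.
Final answer: 84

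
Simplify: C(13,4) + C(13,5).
2,002

Explanation: By Pascal's identity: C(14,5) = 2,002.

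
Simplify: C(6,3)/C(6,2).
C(n,k+1)/C(n,k) = (n−k)/(k+1). Here (6−2)/(2+1) = 4/3 = 4/3.
Final answer: 4/3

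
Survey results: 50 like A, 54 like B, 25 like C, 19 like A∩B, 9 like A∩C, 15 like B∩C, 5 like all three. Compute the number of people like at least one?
91
|A∪B∪C| = 50+54+25-19-9-15+5 = 91.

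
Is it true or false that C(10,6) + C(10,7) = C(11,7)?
True

Solution: Pascal's identity: LHS = 210 + 120 = 330; RHS = C(11,7) = 330. Both sides agree, so the statement holds.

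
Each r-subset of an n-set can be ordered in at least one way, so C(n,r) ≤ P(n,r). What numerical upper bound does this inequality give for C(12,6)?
665,280

P(12,6) = 12·11·10·9·8·7 = 665,280, so C(12,6) ≤ 665,280. (The bound is loose by a factor of 6! = 720: C(12,6) = 665,280/720 = 924.)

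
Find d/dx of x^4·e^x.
Product rule: d/dx[x^4]·e^x + x^4·d/dx[e^x] = 4x^{3}e^x + x^4e^x.
Final answer: (4x^3 + x^4)e^x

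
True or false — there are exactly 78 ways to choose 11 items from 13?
True

Working:
C(13,11) = 78.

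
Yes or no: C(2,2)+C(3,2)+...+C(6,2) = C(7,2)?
Hockey stick identity gives Σ = C(7,3) = 35; RHS C(7,2) = 21.
Final answer: No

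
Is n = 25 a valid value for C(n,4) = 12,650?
Yes

Explanation: C(25,4) = 25·24·23·22/4! = 303,600/24 = 12,650, which equals 12,650.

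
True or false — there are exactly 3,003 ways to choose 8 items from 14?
True

Solution: C(14,8) = 3,003.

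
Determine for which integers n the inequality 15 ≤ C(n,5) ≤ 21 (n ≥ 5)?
C(6,5)=6; C(7,5)=21; C(8,5)=56. So valid n = 7.

Answer: 7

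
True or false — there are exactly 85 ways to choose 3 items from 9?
False

Reasoning: C(9,3) = 84 ≠ 85.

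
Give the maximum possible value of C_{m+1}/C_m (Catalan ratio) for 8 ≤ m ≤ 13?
18/5

C_{m+1}/C_m = 2(2m+1)/(m+2), which increases with m. Maximum at m = 13: 2·27/15 = 18/5.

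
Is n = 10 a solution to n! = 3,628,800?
Yes

10! = 10·9! = 10·362,880 = 3,628,800, which equals 3,628,800.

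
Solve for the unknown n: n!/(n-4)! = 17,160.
13
n!/(n-4)! = n×(n-1)×(n-2)×(n-3), a product of 4 consecutive integers ≈ (n−1.5)^4. 17,160^(1/4) + 1.5 ≈ 12.9; check n = 13: 13×12×11×10 = 17,160 ✓. So n = 13.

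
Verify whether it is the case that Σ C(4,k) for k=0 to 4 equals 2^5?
False

Solution: Binomial theorem: Σ C(4,k) = (1+1)^4 = 2^4 = 16; RHS 2^5 = 32.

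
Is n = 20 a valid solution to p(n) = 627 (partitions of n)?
Yes

Pentagonal recurrence p(n) = p(n−1) + p(n−2) − p(n−5) − p(n−7) + …: p(20) = p(19) + p(18) − p(15) − p(13) + p(8) + p(5) = 490 + 385 − 176 − 101 + 22 + 7 = 627, which equals 627.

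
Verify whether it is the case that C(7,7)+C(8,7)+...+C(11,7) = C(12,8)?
Hockey stick identity gives Σ = C(12,8) = 495; RHS C(12,8) = 495.

Answer: True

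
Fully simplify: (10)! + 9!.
3,991,680
(10)! + 9! = (10)·9! + 9! = (10+1)·9! = 11·9! = 3,991,680.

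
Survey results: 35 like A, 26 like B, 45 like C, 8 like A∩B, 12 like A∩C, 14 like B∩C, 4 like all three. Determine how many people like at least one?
|A∪B∪C| = 35+26+45-8-12-14+4 = 76.
Final answer: 76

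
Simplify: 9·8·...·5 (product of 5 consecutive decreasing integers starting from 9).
15,120

Solution: This is P(9,5) = 9!/(4)! = 15,120.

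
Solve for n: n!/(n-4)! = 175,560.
n!/(n-4)! = n×(n-1)×(n-2)×(n-3), a product of 4 consecutive integers ≈ (n−1.5)^4. 175,560^(1/4) + 1.5 ≈ 22.0; check n = 22: 22×21×20×19 = 175,560 ✓. So n = 22.
Final answer: 22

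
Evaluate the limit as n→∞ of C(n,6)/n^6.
1/720

Explanation: C(n,6) ≈ n^6/6! for large n. Limit = 1/6! = 1/720.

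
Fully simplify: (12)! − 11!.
(12)! − 11! = (12)·11! − 11! = (12−1)·11! = 11·11! = 439,084,800.
Final answer: 439,084,800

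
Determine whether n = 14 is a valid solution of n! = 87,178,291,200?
Yes

14! = 14·13! = 14·6,227,020,800 = 87,178,291,200, which equals 87,178,291,200.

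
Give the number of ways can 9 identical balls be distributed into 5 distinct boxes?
715

Solution: C(9+5-1, 5-1) = C(13, 4) = 715.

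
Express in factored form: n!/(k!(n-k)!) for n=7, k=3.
C(7,3) = 35

Reasoning: This is the binomial coefficient C(7,3) = 35.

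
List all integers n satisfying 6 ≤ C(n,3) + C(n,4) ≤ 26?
5

Reasoning: C(4,3)+C(4,4)=5; C(5,3)+C(5,4)=15; C(6,3)+C(6,4)=35. So valid n = 5.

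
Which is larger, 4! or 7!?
7!

Explanation: 4!=24, 7!=5,040. 7! > 4!.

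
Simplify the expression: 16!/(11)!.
524,160

Solution: This equals 16×15×...×12 = 524,160.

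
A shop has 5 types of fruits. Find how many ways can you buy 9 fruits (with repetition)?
Stars and bars: C(9+5-1, 9) = C(13, 9) = 715.
Final answer: 715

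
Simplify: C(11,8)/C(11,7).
1/2

Solution: C(n,k+1)/C(n,k) = (n−k)/(k+1). Here (11−7)/(7+1) = 4/8 = 1/2.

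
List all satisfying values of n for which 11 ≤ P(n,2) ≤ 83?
4, 5, 6, 7, 8, 9

Working:
P(3,2)=6; P(4,2)=12; P(5,2)=20; P(6,2)=30; P(7,2)=42; P(8,2)=56; P(9,2)=72; P(10,2)=90. So valid n = 4, 5, 6, 7, 8, 9.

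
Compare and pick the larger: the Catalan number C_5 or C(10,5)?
C(10,5)

Explanation: C_5 = C(10,5)/(5+1) = 252/6 = 42; C(10,5) = 252.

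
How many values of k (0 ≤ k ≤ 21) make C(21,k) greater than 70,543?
Row 21 is unimodal and symmetric about k=21/2. C(21,6)=54,264 ≤ 70,543; C(21,7)=116,280 > 70,543; by symmetry C(21,k) > 70,543 for k = 7..14. That's 14 - 7 + 1 = 8 values.

Answer: 8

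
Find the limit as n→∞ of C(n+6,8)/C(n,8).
1

Explanation: Both numerator and denominator grow as n^8/8! for large n, so the ratio → 1.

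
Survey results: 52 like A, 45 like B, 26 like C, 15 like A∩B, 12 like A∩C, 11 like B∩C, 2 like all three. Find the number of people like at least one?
|A∪B∪C| = 52+45+26-15-12-11+2 = 87.
Final answer: 87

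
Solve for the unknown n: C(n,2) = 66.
12

Explanation: C(n,2) = n(n−1)/2! is increasing in n, and n(n−1) = 2!·66 = 132 ≈ (n−0.5)^2 gives n ≈ 12.0. Check: C(10,2) = 45, C(11,2) = 55, C(12,2) = 66 ✓. So n = 12.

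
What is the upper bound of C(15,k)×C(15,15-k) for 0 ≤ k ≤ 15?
41,409,225

Explanation: C(15,k)·C(15,15-k) = C(15,k)², maximised at the centre k = 7: C(15,7)² = 41,409,225.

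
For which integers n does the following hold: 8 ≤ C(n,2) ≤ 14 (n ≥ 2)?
5

C(4,2)=6; C(5,2)=10; C(6,2)=15. So valid n = 5.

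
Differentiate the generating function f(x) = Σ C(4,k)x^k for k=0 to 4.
Σ k·C(4,k)x^(k-1) for k=1 to 4

Working:
Term-by-term differentiation gives Σ k·C(4,k)x^{k-1} for k=1 to 4.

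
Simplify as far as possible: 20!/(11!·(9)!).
167,960

Solution: This is C(20,11) = 167,960.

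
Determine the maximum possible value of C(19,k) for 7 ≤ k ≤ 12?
92,378

Explanation: C(19,k) is maximised at the centre of the row: C(19,9) = 92,378.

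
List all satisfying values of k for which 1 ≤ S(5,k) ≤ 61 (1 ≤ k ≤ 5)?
1, 2, 3, 4, 5

Solution: S(5,1)=1; S(5,2)=15; S(5,3)=25; S(5,4)=10; S(5,5)=1. So valid k = 1, 2, 3, 4, 5.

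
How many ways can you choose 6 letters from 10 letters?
C(10,6) = 10! / (6! × (10-6)!)
         = 10! / (6! × 4!)
         = 210
Final answer: 210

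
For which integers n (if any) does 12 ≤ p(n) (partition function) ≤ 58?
7, 8, 9, 10, 11

Solution: Tabulating p(n) via p(n) = p(n−1) + p(n−2) − p(n−5) − p(n−7) + …: p(6)=11; p(7)=15; p(8)=22; p(9)=30; p(10)=42; p(11)=56; p(12)=77. So valid n = 7, 8, 9, 10, 11.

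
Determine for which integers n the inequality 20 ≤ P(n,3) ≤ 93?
P(3,3)=6; P(4,3)=24; P(5,3)=60; P(6,3)=120. So valid n = 4, 5.
Final answer: 4, 5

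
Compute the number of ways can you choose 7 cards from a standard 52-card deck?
133,784,560

C(52,7) = 133,784,560.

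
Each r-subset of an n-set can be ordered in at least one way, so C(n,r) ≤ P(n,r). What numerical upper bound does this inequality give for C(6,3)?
120

P(6,3) = 6·5·4 = 120, so C(6,3) ≤ 120. (The bound is loose by a factor of 3! = 6: C(6,3) = 120/6 = 20.)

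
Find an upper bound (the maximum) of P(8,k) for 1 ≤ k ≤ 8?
40,320

Working:
P(8,k) increases in k, so maximum at k = 8: 8! = 40,320.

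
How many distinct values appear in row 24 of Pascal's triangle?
Row 24 has entries C(24,0)..C(24,24); by symmetry C(24,k)=C(24,24-k), giving 13 distinct values.
Final answer: 13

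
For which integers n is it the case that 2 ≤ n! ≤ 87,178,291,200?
n! is strictly increasing; 2! = 2 and 14! = 87,178,291,200, so valid n = 2, 3, 4, 5, 6, 7, 8, 9, 10, 11, 12, 13, 14.
Final answer: 2, 3, 4, 5, 6, 7, 8, 9, 10, 11, 12, 13, 14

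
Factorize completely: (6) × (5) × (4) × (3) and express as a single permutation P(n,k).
Product of 4 consecutive descending integers starting at 6: P(6,4) = 6!/2! = 360.

Answer: P(6,4) = 6!/(2)!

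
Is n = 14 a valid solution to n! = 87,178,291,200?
14! = 14·13! = 14·6,227,020,800 = 87,178,291,200, which equals 87,178,291,200.
Final answer: Yes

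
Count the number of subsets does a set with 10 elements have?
Each element can be included or excluded: 2^10 = 1,024.
Final answer: 1,024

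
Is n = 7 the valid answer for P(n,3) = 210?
Yes

P(7,3) = 7·6·5 = 210, which equals 210.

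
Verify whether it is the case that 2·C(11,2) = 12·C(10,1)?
False

Reasoning: Absorption identity k·C(n,k) = n·C(n-1,k-1). LHS = 2·55 = 110; RHS = 12·10 = 120.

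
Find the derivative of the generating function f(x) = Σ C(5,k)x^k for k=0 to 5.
Term-by-term differentiation gives Σ k·C(5,k)x^{k-1} for k=1 to 5.
Final answer: Σ k·C(5,k)x^(k-1) for k=1 to 5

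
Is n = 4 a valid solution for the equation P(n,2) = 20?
No

Solution: P(4,2) = 4·3 = 12, which does not equal 20.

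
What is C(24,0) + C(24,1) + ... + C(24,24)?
16,777,216

Reasoning: Sum of binomial coefficients = 2^24 = 16,777,216.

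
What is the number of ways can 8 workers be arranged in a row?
40,320

Reasoning: Arrangements of 8 distinct objects: 8! = 40,320.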